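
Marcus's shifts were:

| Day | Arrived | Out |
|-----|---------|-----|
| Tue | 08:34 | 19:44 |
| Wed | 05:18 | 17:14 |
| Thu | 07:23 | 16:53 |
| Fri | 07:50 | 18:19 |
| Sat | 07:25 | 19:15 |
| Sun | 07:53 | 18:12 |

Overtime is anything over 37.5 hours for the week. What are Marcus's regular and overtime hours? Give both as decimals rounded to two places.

Regular 37.50 hours, overtime 27.73 hours

Tue: 08:34–19:44 = 11 h 10 min
Wed: 05:18–17:14 = 11 h 56 min
Thu: 07:23–16:53 = 9 h 30 min
Fri: 07:50–18:19 = 10 h 29 min
Sat: 07:25–19:15 = 11 h 50 min
Sun: 07:53–18:12 = 10 h 19 min
Total worked: 65 h 14 min = 65.23 h.
Threshold 37.5 h → overtime 27 h 44 min, regular 37 h 30 min.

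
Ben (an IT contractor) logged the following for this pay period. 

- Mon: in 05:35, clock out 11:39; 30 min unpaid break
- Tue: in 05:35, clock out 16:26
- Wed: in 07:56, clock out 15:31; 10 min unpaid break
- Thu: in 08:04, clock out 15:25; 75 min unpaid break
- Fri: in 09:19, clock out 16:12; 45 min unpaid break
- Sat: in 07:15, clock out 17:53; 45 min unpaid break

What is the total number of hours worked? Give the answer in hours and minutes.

45 h 57 min

Mon: 05:35–11:39 = 6 h 4 min; less 30 min break → 5 h 34 min
Tue: 05:35–16:26 = 10 h 51 min
Wed: 07:56–15:31 = 7 h 35 min; less 10 min break → 7 h 25 min
Thu: 08:04–15:25 = 7 h 21 min; less 75 min break → 6 h 6 min
Fri: 09:19–16:12 = 6 h 53 min; less 45 min break → 6 h 8 min
Sat: 07:15–17:53 = 10 h 38 min; less 45 min break → 9 h 53 min
Total: 5 h 34 min + 10 h 51 min + 7 h 25 min + 6 h 6 min + 6 h 8 min + 9 h 53 min = 45 h 57 min.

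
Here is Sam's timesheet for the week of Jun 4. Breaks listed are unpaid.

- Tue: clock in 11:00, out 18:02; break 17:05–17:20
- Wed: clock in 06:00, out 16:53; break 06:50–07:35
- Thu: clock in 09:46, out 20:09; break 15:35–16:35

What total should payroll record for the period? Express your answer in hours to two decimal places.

26.30 hours

Tue: 11:00–18:02 = 7 h 2 min; less 15 min break → 6 h 47 min
Wed: 06:00–16:53 = 10 h 53 min; less 45 min break → 10 h 8 min
Thu: 09:46–20:09 = 10 h 23 min; less 60 min break → 9 h 23 min
Total: 6 h 47 min + 10 h 8 min + 9 h 23 min = 26 h 18 min.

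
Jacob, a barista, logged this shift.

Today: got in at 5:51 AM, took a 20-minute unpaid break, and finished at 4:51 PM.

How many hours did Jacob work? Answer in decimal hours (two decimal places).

10.67 hours

Today: 5:51 AM–4:51 PM = 11 h 0 min; less 20 min break → 10 h 40 min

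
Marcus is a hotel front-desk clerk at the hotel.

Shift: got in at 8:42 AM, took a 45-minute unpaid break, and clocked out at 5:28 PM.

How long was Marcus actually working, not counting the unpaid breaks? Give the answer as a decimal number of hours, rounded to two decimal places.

Shift: 8:42 AM–5:28 PM = 8 h 46 min; less 45 min break → 8 h 1 min

8.02 hours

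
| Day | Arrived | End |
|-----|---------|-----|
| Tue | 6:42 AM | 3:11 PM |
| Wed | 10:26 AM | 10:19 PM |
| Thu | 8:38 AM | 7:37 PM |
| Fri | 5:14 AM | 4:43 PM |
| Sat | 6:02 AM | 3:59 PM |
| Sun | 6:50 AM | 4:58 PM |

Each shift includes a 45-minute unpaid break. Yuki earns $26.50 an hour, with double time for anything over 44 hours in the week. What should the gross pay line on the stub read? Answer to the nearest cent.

Tue: 6:42 AM–3:11 PM = 8 h 29 min; less 45 min break → 7 h 44 min
Wed: 10:26 AM–10:19 PM = 11 h 53 min; less 45 min break → 11 h 8 min
Thu: 8:38 AM–7:37 PM = 10 h 59 min; less 45 min break → 10 h 14 min
Fri: 5:14 AM–4:43 PM = 11 h 29 min; less 45 min break → 10 h 44 min
Sat: 6:02 AM–3:59 PM = 9 h 57 min; less 45 min break → 9 h 12 min
Sun: 6:50 AM–4:58 PM = 10 h 8 min; less 45 min break → 9 h 23 min
Total worked: 58 h 25 min = 3505 min.
Regular 44 h 0 min = 2640 min at $26.50/h; overtime 14 h 25 min = 865 min at $53.00/h.
Pay = (2640 × $26.50 + 865 × $53.00) ÷ 60 = $1930.08.

$1930.08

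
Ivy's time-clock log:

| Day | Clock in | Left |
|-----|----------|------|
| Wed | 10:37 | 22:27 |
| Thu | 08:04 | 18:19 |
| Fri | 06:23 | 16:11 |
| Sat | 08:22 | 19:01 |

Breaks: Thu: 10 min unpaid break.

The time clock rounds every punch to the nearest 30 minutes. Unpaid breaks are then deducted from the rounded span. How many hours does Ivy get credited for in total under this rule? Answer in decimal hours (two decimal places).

Wed: in 10:37→10:30, out 22:27→22:30; 12 h 0 min
Thu: in 08:04→08:00, out 18:19→18:30; 10 h 30 min − 10 min = 10 h 20 min
Fri: in 06:23→06:30, out 16:11→16:00; 9 h 30 min
Sat: in 08:22→08:30, out 19:01→19:00; 10 h 30 min
Total credited: 42 h 20 min.

42.33 hours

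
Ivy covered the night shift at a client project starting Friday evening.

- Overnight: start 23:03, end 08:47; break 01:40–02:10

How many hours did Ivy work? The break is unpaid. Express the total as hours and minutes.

9 h 14 min

Overnight: 23:03 → midnight = 0 h 57 min; midnight → 08:47 = 8 h 47 min; span 9 h 44 min; less 30 min break → 9 h 14 min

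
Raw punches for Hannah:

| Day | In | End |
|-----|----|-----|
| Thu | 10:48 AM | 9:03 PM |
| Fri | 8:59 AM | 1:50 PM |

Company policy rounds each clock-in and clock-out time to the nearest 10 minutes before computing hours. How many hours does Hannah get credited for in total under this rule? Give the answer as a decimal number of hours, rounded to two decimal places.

15.00 hours

Thu: in 10:48 AM→10:50 AM, out 9:03 PM→9:00 PM; 10 h 10 min
Fri: in 8:59 AM→9:00 AM, out 1:50 PM→1:50 PM; 4 h 50 min
Total credited: 15 h 0 min.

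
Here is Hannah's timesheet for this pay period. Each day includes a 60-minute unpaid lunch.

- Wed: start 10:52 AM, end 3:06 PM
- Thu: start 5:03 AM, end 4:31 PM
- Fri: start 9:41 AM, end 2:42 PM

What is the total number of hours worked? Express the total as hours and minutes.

Wed: 10:52 AM–3:06 PM = 4 h 14 min; less 60 min break → 3 h 14 min
Thu: 5:03 AM–4:31 PM = 11 h 28 min; less 60 min break → 10 h 28 min
Fri: 9:41 AM–2:42 PM = 5 h 1 min; less 60 min break → 4 h 1 min
Total: 3 h 14 min + 10 h 28 min + 4 h 1 min = 17 h 43 min.

17 h 43 min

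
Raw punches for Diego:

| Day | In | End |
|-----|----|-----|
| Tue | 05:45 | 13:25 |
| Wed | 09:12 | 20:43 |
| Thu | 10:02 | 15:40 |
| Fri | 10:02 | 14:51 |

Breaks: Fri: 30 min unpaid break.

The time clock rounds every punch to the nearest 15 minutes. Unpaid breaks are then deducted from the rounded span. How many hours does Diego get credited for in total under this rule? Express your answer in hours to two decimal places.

29.25 hours

Tue: in 05:45→05:45, out 13:25→13:30; 7 h 45 min
Wed: in 09:12→09:15, out 20:43→20:45; 11 h 30 min
Thu: in 10:02→10:00, out 15:40→15:45; 5 h 45 min
Fri: in 10:02→10:00, out 14:51→14:45; 4 h 45 min − 30 min = 4 h 15 min
Total credited: 29 h 15 min.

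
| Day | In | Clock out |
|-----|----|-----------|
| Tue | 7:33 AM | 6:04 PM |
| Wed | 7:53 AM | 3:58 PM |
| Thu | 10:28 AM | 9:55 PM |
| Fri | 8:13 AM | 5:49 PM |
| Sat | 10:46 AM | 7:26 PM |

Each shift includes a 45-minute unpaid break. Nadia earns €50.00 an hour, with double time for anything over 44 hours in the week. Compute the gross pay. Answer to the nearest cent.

Tue: 7:33 AM–6:04 PM = 10 h 31 min; less 45 min break → 9 h 46 min
Wed: 7:53 AM–3:58 PM = 8 h 5 min; less 45 min break → 7 h 20 min
Thu: 10:28 AM–9:55 PM = 11 h 27 min; less 45 min break → 10 h 42 min
Fri: 8:13 AM–5:49 PM = 9 h 36 min; less 45 min break → 8 h 51 min
Sat: 10:46 AM–7:26 PM = 8 h 40 min; less 45 min break → 7 h 55 min
Total worked: 44 h 34 min = 2674 min.
Regular 44 h 0 min = 2640 min at €50.00/h; overtime 0 h 34 min = 34 min at €100.00/h.
Pay = (2640 × €50.00 + 34 × €100.00) ÷ 60 = €2256.67.

€2256.67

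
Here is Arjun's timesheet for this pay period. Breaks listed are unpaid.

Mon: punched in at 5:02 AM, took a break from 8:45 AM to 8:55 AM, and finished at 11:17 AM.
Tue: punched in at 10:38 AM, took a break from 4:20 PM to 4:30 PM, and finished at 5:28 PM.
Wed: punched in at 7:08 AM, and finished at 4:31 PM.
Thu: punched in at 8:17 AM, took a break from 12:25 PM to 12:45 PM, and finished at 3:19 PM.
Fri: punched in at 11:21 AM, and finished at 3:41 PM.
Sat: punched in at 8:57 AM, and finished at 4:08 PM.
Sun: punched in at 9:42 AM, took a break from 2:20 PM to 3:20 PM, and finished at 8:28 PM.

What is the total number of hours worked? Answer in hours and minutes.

Mon: 5:02 AM–11:17 AM = 6 h 15 min; less 10 min break → 6 h 5 min
Tue: 10:38 AM–5:28 PM = 6 h 50 min; less 10 min break → 6 h 40 min
Wed: 7:08 AM–4:31 PM = 9 h 23 min
Thu: 8:17 AM–3:19 PM = 7 h 2 min; less 20 min break → 6 h 42 min
Fri: 11:21 AM–3:41 PM = 4 h 20 min
Sat: 8:57 AM–4:08 PM = 7 h 11 min
Sun: 9:42 AM–8:28 PM = 10 h 46 min; less 60 min break → 9 h 46 min
Total: 6 h 5 min + 6 h 40 min + 9 h 23 min + 6 h 42 min + 4 h 20 min + 7 h 11 min + 9 h 46 min = 50 h 7 min.

50 h 7 min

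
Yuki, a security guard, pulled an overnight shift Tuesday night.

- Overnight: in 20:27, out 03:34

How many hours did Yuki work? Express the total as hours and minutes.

Overnight: 20:27 → midnight = 3 h 33 min; midnight → 03:34 = 3 h 34 min; span 7 h 7 min

7 h 7 min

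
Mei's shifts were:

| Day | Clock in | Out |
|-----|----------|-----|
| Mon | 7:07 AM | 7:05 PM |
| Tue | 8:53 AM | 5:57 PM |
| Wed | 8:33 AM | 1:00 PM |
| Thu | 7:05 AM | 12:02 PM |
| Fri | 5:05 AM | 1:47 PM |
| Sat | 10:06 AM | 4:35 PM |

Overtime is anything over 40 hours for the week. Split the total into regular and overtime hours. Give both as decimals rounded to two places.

Mon: 7:07 AM–7:05 PM = 11 h 58 min
Tue: 8:53 AM–5:57 PM = 9 h 4 min
Wed: 8:33 AM–1:00 PM = 4 h 27 min
Thu: 7:05 AM–12:02 PM = 4 h 57 min
Fri: 5:05 AM–1:47 PM = 8 h 42 min
Sat: 10:06 AM–4:35 PM = 6 h 29 min
Total worked: 45 h 37 min = 45.62 h.
Threshold 40 h → overtime 5 h 37 min, regular 40 h 0 min.

Regular 40.00 hours, overtime 5.62 hours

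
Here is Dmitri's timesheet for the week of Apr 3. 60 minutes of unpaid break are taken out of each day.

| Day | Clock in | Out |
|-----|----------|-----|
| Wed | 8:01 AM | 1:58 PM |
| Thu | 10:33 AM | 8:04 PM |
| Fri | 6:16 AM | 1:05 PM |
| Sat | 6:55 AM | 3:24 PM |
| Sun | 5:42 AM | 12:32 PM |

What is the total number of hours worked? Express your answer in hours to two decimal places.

Wed: 8:01 AM–1:58 PM = 5 h 57 min; less 60 min break → 4 h 57 min
Thu: 10:33 AM–8:04 PM = 9 h 31 min; less 60 min break → 8 h 31 min
Fri: 6:16 AM–1:05 PM = 6 h 49 min; less 60 min break → 5 h 49 min
Sat: 6:55 AM–3:24 PM = 8 h 29 min; less 60 min break → 7 h 29 min
Sun: 5:42 AM–12:32 PM = 6 h 50 min; less 60 min break → 5 h 50 min
Total: 4 h 57 min + 8 h 31 min + 5 h 49 min + 7 h 29 min + 5 h 50 min = 32 h 36 min.

32.60 hours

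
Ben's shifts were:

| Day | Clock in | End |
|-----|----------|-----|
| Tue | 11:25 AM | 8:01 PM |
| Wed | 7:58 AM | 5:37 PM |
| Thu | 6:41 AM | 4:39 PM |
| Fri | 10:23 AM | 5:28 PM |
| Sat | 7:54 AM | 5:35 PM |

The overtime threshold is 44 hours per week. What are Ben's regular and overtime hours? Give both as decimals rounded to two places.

Tue: 11:25 AM–8:01 PM = 8 h 36 min
Wed: 7:58 AM–5:37 PM = 9 h 39 min
Thu: 6:41 AM–4:39 PM = 9 h 58 min
Fri: 10:23 AM–5:28 PM = 7 h 5 min
Sat: 7:54 AM–5:35 PM = 9 h 41 min
Total worked: 44 h 59 min = 44.98 h.
Threshold 44 h → overtime 0 h 59 min, regular 44 h 0 min.

Regular 44.00 hours, overtime 0.98 hours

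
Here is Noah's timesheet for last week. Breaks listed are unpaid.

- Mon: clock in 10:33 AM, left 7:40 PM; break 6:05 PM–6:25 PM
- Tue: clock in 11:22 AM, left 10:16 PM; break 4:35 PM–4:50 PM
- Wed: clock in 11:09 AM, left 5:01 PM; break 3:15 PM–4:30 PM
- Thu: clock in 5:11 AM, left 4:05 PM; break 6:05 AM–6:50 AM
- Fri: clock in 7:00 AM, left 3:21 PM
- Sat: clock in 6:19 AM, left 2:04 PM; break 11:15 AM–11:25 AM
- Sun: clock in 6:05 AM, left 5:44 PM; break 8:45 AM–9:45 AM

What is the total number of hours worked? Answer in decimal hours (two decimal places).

60.78 hours

Mon: 10:33 AM–7:40 PM = 9 h 7 min; less 20 min break → 8 h 47 min
Tue: 11:22 AM–10:16 PM = 10 h 54 min; less 15 min break → 10 h 39 min
Wed: 11:09 AM–5:01 PM = 5 h 52 min; less 75 min break → 4 h 37 min
Thu: 5:11 AM–4:05 PM = 10 h 54 min; less 45 min break → 10 h 9 min
Fri: 7:00 AM–3:21 PM = 8 h 21 min
Sat: 6:19 AM–2:04 PM = 7 h 45 min; less 10 min break → 7 h 35 min
Sun: 6:05 AM–5:44 PM = 11 h 39 min; less 60 min break → 10 h 39 min
Total: 8 h 47 min + 10 h 39 min + 4 h 37 min + 10 h 9 min + 8 h 21 min + 7 h 35 min + 10 h 39 min = 60 h 47 min.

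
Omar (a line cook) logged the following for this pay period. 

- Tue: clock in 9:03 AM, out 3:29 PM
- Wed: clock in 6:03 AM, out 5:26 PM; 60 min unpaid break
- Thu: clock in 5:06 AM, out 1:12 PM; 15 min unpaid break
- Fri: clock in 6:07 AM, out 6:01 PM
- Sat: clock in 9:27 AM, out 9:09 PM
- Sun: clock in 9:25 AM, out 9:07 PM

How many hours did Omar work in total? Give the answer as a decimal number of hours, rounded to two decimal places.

Tue: 9:03 AM–3:29 PM = 6 h 26 min
Wed: 6:03 AM–5:26 PM = 11 h 23 min; less 60 min break → 10 h 23 min
Thu: 5:06 AM–1:12 PM = 8 h 6 min; less 15 min break → 7 h 51 min
Fri: 6:07 AM–6:01 PM = 11 h 54 min
Sat: 9:27 AM–9:09 PM = 11 h 42 min
Sun: 9:25 AM–9:07 PM = 11 h 42 min
Total: 6 h 26 min + 10 h 23 min + 7 h 51 min + 11 h 54 min + 11 h 42 min + 11 h 42 min = 59 h 58 min.

59.97 hours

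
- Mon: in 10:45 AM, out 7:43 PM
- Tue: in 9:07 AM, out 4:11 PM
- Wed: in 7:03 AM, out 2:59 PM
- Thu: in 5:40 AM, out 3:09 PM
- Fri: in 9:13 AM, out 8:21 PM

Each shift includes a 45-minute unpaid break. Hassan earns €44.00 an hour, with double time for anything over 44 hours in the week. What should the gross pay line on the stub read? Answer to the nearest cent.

Mon: 10:45 AM–7:43 PM = 8 h 58 min; less 45 min break → 8 h 13 min
Tue: 9:07 AM–4:11 PM = 7 h 4 min; less 45 min break → 6 h 19 min
Wed: 7:03 AM–2:59 PM = 7 h 56 min; less 45 min break → 7 h 11 min
Thu: 5:40 AM–3:09 PM = 9 h 29 min; less 45 min break → 8 h 44 min
Fri: 9:13 AM–8:21 PM = 11 h 8 min; less 45 min break → 10 h 23 min
Total worked: 40 h 50 min = 2450 min.
Regular 40 h 50 min = 2450 min at €44.00/h; overtime 0 h 0 min = 0 min at €88.00/h.
Pay = (2450 × €44.00 + 0 × €88.00) ÷ 60 = €1796.67.

€1796.67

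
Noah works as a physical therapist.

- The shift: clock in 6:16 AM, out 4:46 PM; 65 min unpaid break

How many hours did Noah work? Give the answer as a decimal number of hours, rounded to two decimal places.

The shift: 6:16 AM–4:46 PM = 10 h 30 min; less 65 min break → 9 h 25 min

9.42 hours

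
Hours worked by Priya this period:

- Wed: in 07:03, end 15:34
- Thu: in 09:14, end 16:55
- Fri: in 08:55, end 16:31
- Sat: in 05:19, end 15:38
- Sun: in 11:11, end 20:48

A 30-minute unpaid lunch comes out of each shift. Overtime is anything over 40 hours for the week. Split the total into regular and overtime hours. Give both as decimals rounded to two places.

Regular 40.00 hours, overtime 1.23 hours

Wed: 07:03–15:34 = 8 h 31 min; less 30 min break → 8 h 1 min
Thu: 09:14–16:55 = 7 h 41 min; less 30 min break → 7 h 11 min
Fri: 08:55–16:31 = 7 h 36 min; less 30 min break → 7 h 6 min
Sat: 05:19–15:38 = 10 h 19 min; less 30 min break → 9 h 49 min
Sun: 11:11–20:48 = 9 h 37 min; less 30 min break → 9 h 7 min
Total worked: 41 h 14 min = 41.23 h.
Threshold 40 h → overtime 1 h 14 min, regular 40 h 0 min.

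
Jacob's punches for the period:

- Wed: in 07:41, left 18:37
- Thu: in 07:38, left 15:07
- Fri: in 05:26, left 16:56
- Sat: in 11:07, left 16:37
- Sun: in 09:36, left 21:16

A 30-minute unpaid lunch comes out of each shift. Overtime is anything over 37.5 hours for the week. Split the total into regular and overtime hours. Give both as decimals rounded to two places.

Wed: 07:41–18:37 = 10 h 56 min; less 30 min break → 10 h 26 min
Thu: 07:38–15:07 = 7 h 29 min; less 30 min break → 6 h 59 min
Fri: 05:26–16:56 = 11 h 30 min; less 30 min break → 11 h 0 min
Sat: 11:07–16:37 = 5 h 30 min; less 30 min break → 5 h 0 min
Sun: 09:36–21:16 = 11 h 40 min; less 30 min break → 11 h 10 min
Total worked: 44 h 35 min = 44.58 h.
Threshold 37.5 h → overtime 7 h 5 min, regular 37 h 30 min.

Regular 37.50 hours, overtime 7.08 hours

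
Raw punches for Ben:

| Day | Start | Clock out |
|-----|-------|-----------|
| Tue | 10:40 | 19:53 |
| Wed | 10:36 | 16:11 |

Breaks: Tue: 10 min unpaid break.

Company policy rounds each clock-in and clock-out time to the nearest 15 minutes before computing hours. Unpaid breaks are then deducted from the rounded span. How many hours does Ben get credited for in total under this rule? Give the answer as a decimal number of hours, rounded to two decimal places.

14.83 hours

Tue: in 10:40→10:45, out 19:53→20:00; 9 h 15 min − 10 min = 9 h 5 min
Wed: in 10:36→10:30, out 16:11→16:15; 5 h 45 min
Total credited: 14 h 50 min.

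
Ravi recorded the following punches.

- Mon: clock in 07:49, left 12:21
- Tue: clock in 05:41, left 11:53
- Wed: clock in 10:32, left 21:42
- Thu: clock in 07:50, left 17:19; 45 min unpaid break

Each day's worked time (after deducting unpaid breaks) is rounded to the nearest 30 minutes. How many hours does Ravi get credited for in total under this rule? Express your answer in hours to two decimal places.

30.00 hours

Mon: 07:49–12:21 = 4 h 32 min → rounds to 4 h 30 min
Tue: 05:41–11:53 = 6 h 12 min → rounds to 6 h 0 min
Wed: 10:32–21:42 = 11 h 10 min → rounds to 11 h 0 min
Thu: 07:50–17:19 = 9 h 29 min − 45 min = 8 h 44 min → rounds to 8 h 30 min
Total credited: 30 h 0 min.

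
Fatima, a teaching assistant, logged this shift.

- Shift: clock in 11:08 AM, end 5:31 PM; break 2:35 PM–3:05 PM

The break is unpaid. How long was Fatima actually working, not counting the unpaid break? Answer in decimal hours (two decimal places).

5.88 hours

Shift: 11:08 AM–5:31 PM = 6 h 23 min; less 30 min break → 5 h 53 min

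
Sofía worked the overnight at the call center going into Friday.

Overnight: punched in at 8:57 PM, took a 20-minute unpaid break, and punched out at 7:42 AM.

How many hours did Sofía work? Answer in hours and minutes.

Overnight: 8:57 PM → midnight = 3 h 3 min; midnight → 7:42 AM = 7 h 42 min; span 10 h 45 min; less 20 min break → 10 h 25 min

10 h 25 min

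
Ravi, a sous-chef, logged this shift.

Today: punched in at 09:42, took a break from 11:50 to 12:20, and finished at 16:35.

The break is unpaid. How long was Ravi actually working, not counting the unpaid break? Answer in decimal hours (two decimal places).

Today: 09:42–16:35 = 6 h 53 min; less 30 min break → 6 h 23 min

6.38 hours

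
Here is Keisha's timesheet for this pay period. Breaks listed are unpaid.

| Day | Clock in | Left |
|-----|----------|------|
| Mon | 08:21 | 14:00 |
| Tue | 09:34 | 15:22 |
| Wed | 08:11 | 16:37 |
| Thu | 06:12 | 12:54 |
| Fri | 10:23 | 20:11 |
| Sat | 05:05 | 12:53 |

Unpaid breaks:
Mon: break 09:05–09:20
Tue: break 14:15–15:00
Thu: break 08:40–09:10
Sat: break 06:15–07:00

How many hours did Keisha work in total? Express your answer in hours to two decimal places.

Mon: 08:21–14:00 = 5 h 39 min; less 15 min break → 5 h 24 min
Tue: 09:34–15:22 = 5 h 48 min; less 45 min break → 5 h 3 min
Wed: 08:11–16:37 = 8 h 26 min
Thu: 06:12–12:54 = 6 h 42 min; less 30 min break → 6 h 12 min
Fri: 10:23–20:11 = 9 h 48 min
Sat: 05:05–12:53 = 7 h 48 min; less 45 min break → 7 h 3 min
Total: 5 h 24 min + 5 h 3 min + 8 h 26 min + 6 h 12 min + 9 h 48 min + 7 h 3 min = 41 h 56 min.

41.93 hours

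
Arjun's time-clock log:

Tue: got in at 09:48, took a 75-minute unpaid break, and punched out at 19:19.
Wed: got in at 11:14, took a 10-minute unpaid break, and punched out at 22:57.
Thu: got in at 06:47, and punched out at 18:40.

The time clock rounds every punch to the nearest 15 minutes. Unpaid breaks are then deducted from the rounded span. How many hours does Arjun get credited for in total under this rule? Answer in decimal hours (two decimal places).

31.83 hours

Tue: in 09:48→09:45, out 19:19→19:15; 9 h 30 min − 75 min = 8 h 15 min
Wed: in 11:14→11:15, out 22:57→23:00; 11 h 45 min − 10 min = 11 h 35 min
Thu: in 06:47→06:45, out 18:40→18:45; 12 h 0 min
Total credited: 31 h 50 min.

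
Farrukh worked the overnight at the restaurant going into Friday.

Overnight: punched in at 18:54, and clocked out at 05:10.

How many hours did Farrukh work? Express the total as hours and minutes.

10 h 16 min

Overnight: 18:54 → midnight = 5 h 6 min; midnight → 05:10 = 5 h 10 min; span 10 h 16 min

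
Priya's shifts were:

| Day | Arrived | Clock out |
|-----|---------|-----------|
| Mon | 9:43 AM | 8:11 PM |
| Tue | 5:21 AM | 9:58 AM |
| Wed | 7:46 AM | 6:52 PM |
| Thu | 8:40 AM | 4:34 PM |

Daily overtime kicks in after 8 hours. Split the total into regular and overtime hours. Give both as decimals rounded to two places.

Mon: 9:43 AM–8:11 PM = 10 h 28 min
Tue: 5:21 AM–9:58 AM = 4 h 37 min
Wed: 7:46 AM–6:52 PM = 11 h 6 min
Thu: 8:40 AM–4:34 PM = 7 h 54 min
Mon reg 8 h 0 min / OT 2 h 28 min; Tue reg 4 h 37 min / OT 0 h 0 min; Wed reg 8 h 0 min / OT 3 h 6 min; Thu reg 7 h 54 min / OT 0 h 0 min.
Totals: regular 28 h 31 min, overtime 5 h 34 min.

Regular 28.52 hours, overtime 5.57 hours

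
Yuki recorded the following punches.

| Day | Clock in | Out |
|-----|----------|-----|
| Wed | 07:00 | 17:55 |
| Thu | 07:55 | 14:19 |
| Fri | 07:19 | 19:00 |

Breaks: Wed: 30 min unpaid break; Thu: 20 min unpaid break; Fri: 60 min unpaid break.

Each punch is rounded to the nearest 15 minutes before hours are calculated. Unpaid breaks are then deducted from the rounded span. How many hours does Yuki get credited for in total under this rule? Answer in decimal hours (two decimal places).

27.17 hours

Wed: in 07:00→07:00, out 17:55→18:00; 11 h 0 min − 30 min = 10 h 30 min
Thu: in 07:55→08:00, out 14:19→14:15; 6 h 15 min − 20 min = 5 h 55 min
Fri: in 07:19→07:15, out 19:00→19:00; 11 h 45 min − 60 min = 10 h 45 min
Total credited: 27 h 10 min.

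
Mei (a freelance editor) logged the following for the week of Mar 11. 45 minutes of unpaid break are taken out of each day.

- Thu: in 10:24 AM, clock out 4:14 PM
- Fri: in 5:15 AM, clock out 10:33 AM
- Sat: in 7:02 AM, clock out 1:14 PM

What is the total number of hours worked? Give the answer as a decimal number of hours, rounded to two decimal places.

Thu: 10:24 AM–4:14 PM = 5 h 50 min; less 45 min break → 5 h 5 min
Fri: 5:15 AM–10:33 AM = 5 h 18 min; less 45 min break → 4 h 33 min
Sat: 7:02 AM–1:14 PM = 6 h 12 min; less 45 min break → 5 h 27 min
Total: 5 h 5 min + 4 h 33 min + 5 h 27 min = 15 h 5 min.

15.08 hours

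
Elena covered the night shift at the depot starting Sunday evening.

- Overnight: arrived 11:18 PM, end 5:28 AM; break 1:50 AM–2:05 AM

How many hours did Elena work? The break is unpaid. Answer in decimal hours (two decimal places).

5.92 hours

Overnight: 11:18 PM → midnight = 0 h 42 min; midnight → 5:28 AM = 5 h 28 min; span 6 h 10 min; less 15 min break → 5 h 55 min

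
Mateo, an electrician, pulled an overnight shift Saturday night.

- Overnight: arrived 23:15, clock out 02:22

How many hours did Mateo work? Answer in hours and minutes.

Overnight: 23:15 → midnight = 0 h 45 min; midnight → 02:22 = 2 h 22 min; span 3 h 7 min

3 h 7 min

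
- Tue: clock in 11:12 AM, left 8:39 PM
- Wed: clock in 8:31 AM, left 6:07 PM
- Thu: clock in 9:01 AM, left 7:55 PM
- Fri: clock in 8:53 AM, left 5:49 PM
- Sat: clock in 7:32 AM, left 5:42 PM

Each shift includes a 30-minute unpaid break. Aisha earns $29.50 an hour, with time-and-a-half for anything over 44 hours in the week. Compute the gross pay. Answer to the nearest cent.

$1410.84

Tue: 11:12 AM–8:39 PM = 9 h 27 min; less 30 min break → 8 h 57 min
Wed: 8:31 AM–6:07 PM = 9 h 36 min; less 30 min break → 9 h 6 min
Thu: 9:01 AM–7:55 PM = 10 h 54 min; less 30 min break → 10 h 24 min
Fri: 8:53 AM–5:49 PM = 8 h 56 min; less 30 min break → 8 h 26 min
Sat: 7:32 AM–5:42 PM = 10 h 10 min; less 30 min break → 9 h 40 min
Total worked: 46 h 33 min = 2793 min.
Regular 44 h 0 min = 2640 min at $29.50/h; overtime 2 h 33 min = 153 min at $44.25/h.
Pay = (2640 × $29.50 + 153 × $44.25) ÷ 60 = $1410.84.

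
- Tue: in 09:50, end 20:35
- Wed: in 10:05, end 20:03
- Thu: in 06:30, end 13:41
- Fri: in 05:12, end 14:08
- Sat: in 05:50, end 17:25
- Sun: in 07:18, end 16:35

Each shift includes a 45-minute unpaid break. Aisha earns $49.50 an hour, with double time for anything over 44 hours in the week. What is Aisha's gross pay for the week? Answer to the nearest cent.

$3088.80

Tue: 09:50–20:35 = 10 h 45 min; less 45 min break → 10 h 0 min
Wed: 10:05–20:03 = 9 h 58 min; less 45 min break → 9 h 13 min
Thu: 06:30–13:41 = 7 h 11 min; less 45 min break → 6 h 26 min
Fri: 05:12–14:08 = 8 h 56 min; less 45 min break → 8 h 11 min
Sat: 05:50–17:25 = 11 h 35 min; less 45 min break → 10 h 50 min
Sun: 07:18–16:35 = 9 h 17 min; less 45 min break → 8 h 32 min
Total worked: 53 h 12 min = 3192 min.
Regular 44 h 0 min = 2640 min at $49.50/h; overtime 9 h 12 min = 552 min at $99.00/h.
Pay = (2640 × $49.50 + 552 × $99.00) ÷ 60 = $3088.80.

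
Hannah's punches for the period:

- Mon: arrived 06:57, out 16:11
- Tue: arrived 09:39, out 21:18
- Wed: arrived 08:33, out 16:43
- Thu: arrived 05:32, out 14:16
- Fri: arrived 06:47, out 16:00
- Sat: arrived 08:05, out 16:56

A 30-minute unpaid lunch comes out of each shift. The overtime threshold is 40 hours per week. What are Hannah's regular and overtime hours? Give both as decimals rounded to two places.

Regular 40.00 hours, overtime 12.85 hours

Mon: 06:57–16:11 = 9 h 14 min; less 30 min break → 8 h 44 min
Tue: 09:39–21:18 = 11 h 39 min; less 30 min break → 11 h 9 min
Wed: 08:33–16:43 = 8 h 10 min; less 30 min break → 7 h 40 min
Thu: 05:32–14:16 = 8 h 44 min; less 30 min break → 8 h 14 min
Fri: 06:47–16:00 = 9 h 13 min; less 30 min break → 8 h 43 min
Sat: 08:05–16:56 = 8 h 51 min; less 30 min break → 8 h 21 min
Total worked: 52 h 51 min = 52.85 h.
Threshold 40 h → overtime 12 h 51 min, regular 40 h 0 min.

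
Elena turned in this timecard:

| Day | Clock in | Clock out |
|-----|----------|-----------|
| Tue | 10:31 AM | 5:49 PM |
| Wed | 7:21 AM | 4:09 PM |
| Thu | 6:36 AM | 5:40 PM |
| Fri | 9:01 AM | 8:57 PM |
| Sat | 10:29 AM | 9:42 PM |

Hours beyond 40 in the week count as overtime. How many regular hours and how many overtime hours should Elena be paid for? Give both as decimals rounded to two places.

Tue: 10:31 AM–5:49 PM = 7 h 18 min
Wed: 7:21 AM–4:09 PM = 8 h 48 min
Thu: 6:36 AM–5:40 PM = 11 h 4 min
Fri: 9:01 AM–8:57 PM = 11 h 56 min
Sat: 10:29 AM–9:42 PM = 11 h 13 min
Total worked: 50 h 19 min = 50.32 h.
Threshold 40 h → overtime 10 h 19 min, regular 40 h 0 min.

Regular 40.00 hours, overtime 10.32 hours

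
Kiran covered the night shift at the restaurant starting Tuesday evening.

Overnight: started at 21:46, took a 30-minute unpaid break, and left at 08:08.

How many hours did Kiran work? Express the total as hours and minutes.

9 h 52 min

Overnight: 21:46 → midnight = 2 h 14 min; midnight → 08:08 = 8 h 8 min; span 10 h 22 min; less 30 min break → 9 h 52 min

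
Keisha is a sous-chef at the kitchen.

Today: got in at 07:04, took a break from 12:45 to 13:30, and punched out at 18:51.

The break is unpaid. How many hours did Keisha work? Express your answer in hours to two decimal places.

Today: 07:04–18:51 = 11 h 47 min; less 45 min break → 11 h 2 min

11.03 hours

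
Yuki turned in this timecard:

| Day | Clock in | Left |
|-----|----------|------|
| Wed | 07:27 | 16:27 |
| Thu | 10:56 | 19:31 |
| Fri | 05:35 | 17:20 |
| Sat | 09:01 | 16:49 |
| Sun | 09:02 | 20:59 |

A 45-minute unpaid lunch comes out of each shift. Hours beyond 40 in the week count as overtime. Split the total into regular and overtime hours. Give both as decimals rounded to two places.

Wed: 07:27–16:27 = 9 h 0 min; less 45 min break → 8 h 15 min
Thu: 10:56–19:31 = 8 h 35 min; less 45 min break → 7 h 50 min
Fri: 05:35–17:20 = 11 h 45 min; less 45 min break → 11 h 0 min
Sat: 09:01–16:49 = 7 h 48 min; less 45 min break → 7 h 3 min
Sun: 09:02–20:59 = 11 h 57 min; less 45 min break → 11 h 12 min
Total worked: 45 h 20 min = 45.33 h.
Threshold 40 h → overtime 5 h 20 min, regular 40 h 0 min.

Regular 40.00 hours, overtime 5.33 hours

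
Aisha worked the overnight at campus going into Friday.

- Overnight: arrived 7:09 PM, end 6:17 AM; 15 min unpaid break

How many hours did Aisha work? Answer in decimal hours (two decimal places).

10.88 hours

Overnight: 7:09 PM → midnight = 4 h 51 min; midnight → 6:17 AM = 6 h 17 min; span 11 h 8 min; less 15 min break → 10 h 53 min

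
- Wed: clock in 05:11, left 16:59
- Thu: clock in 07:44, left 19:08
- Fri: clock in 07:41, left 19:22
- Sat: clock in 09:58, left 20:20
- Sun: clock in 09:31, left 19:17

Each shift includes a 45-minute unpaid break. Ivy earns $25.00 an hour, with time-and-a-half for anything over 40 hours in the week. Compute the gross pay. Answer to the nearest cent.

$1422.50

Wed: 05:11–16:59 = 11 h 48 min; less 45 min break → 11 h 3 min
Thu: 07:44–19:08 = 11 h 24 min; less 45 min break → 10 h 39 min
Fri: 07:41–19:22 = 11 h 41 min; less 45 min break → 10 h 56 min
Sat: 09:58–20:20 = 10 h 22 min; less 45 min break → 9 h 37 min
Sun: 09:31–19:17 = 9 h 46 min; less 45 min break → 9 h 1 min
Total worked: 51 h 16 min = 3076 min.
Regular 40 h 0 min = 2400 min at $25.00/h; overtime 11 h 16 min = 676 min at $37.50/h.
Pay = (2400 × $25.00 + 676 × $37.50) ÷ 60 = $1422.50.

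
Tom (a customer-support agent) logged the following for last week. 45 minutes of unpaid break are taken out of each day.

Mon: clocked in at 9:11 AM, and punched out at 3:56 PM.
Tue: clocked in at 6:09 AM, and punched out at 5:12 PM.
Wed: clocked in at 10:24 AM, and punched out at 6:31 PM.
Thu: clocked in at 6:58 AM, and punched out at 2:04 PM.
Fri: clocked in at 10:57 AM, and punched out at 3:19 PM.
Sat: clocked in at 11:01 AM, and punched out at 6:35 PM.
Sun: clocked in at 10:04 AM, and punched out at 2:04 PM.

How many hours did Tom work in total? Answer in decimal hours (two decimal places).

43.70 hours

Mon: 9:11 AM–3:56 PM = 6 h 45 min; less 45 min break → 6 h 0 min
Tue: 6:09 AM–5:12 PM = 11 h 3 min; less 45 min break → 10 h 18 min
Wed: 10:24 AM–6:31 PM = 8 h 7 min; less 45 min break → 7 h 22 min
Thu: 6:58 AM–2:04 PM = 7 h 6 min; less 45 min break → 6 h 21 min
Fri: 10:57 AM–3:19 PM = 4 h 22 min; less 45 min break → 3 h 37 min
Sat: 11:01 AM–6:35 PM = 7 h 34 min; less 45 min break → 6 h 49 min
Sun: 10:04 AM–2:04 PM = 4 h 0 min; less 45 min break → 3 h 15 min
Total: 6 h 0 min + 10 h 18 min + 7 h 22 min + 6 h 21 min + 3 h 37 min + 6 h 49 min + 3 h 15 min = 43 h 42 min.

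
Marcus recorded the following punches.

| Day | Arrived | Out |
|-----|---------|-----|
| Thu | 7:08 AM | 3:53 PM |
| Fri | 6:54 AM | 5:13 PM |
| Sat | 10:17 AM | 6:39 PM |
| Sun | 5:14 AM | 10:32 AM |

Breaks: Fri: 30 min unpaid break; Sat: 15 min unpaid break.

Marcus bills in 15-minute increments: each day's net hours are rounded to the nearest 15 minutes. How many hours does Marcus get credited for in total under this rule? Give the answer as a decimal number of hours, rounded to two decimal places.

Thu: 7:08 AM–3:53 PM = 8 h 45 min → rounds to 8 h 45 min
Fri: 6:54 AM–5:13 PM = 10 h 19 min − 30 min = 9 h 49 min → rounds to 9 h 45 min
Sat: 10:17 AM–6:39 PM = 8 h 22 min − 15 min = 8 h 7 min → rounds to 8 h 0 min
Sun: 5:14 AM–10:32 AM = 5 h 18 min → rounds to 5 h 15 min
Total credited: 31 h 45 min.

31.75 hours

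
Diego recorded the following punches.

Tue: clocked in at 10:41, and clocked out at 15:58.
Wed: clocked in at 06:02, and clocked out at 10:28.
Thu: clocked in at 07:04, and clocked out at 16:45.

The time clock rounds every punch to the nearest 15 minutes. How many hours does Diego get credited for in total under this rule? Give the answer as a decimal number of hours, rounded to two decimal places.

Tue: in 10:41→10:45, out 15:58→16:00; 5 h 15 min
Wed: in 06:02→06:00, out 10:28→10:30; 4 h 30 min
Thu: in 07:04→07:00, out 16:45→16:45; 9 h 45 min
Total credited: 19 h 30 min.

19.50 hours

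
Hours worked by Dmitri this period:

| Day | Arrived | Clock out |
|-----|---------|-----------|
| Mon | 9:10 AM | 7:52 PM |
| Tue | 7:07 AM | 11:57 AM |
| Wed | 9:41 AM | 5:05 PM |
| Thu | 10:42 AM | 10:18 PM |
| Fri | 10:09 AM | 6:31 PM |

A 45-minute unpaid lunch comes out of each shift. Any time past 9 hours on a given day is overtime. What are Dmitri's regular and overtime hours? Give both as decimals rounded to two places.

Regular 36.35 hours, overtime 2.80 hours

Mon: 9:10 AM–7:52 PM = 10 h 42 min; less 45 min break → 9 h 57 min
Tue: 7:07 AM–11:57 AM = 4 h 50 min; less 45 min break → 4 h 5 min
Wed: 9:41 AM–5:05 PM = 7 h 24 min; less 45 min break → 6 h 39 min
Thu: 10:42 AM–10:18 PM = 11 h 36 min; less 45 min break → 10 h 51 min
Fri: 10:09 AM–6:31 PM = 8 h 22 min; less 45 min break → 7 h 37 min
Mon reg 9 h 0 min / OT 0 h 57 min; Tue reg 4 h 5 min / OT 0 h 0 min; Wed reg 6 h 39 min / OT 0 h 0 min; Thu reg 9 h 0 min / OT 1 h 51 min; Fri reg 7 h 37 min / OT 0 h 0 min.
Totals: regular 36 h 21 min, overtime 2 h 48 min.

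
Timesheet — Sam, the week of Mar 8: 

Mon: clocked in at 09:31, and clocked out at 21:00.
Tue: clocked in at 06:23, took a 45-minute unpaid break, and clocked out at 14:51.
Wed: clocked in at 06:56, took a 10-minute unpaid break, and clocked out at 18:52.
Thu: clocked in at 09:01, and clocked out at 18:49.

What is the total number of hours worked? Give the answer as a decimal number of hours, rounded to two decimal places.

Mon: 09:31–21:00 = 11 h 29 min
Tue: 06:23–14:51 = 8 h 28 min; less 45 min break → 7 h 43 min
Wed: 06:56–18:52 = 11 h 56 min; less 10 min break → 11 h 46 min
Thu: 09:01–18:49 = 9 h 48 min
Total: 11 h 29 min + 7 h 43 min + 11 h 46 min + 9 h 48 min = 40 h 46 min.

40.77 hours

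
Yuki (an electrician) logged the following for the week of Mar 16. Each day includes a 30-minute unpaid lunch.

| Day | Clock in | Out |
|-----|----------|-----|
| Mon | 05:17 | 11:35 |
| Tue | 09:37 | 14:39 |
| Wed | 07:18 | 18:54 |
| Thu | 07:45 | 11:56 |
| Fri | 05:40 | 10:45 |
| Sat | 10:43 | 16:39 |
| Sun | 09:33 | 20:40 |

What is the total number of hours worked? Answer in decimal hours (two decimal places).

45.75 hours

Mon: 05:17–11:35 = 6 h 18 min; less 30 min break → 5 h 48 min
Tue: 09:37–14:39 = 5 h 2 min; less 30 min break → 4 h 32 min
Wed: 07:18–18:54 = 11 h 36 min; less 30 min break → 11 h 6 min
Thu: 07:45–11:56 = 4 h 11 min; less 30 min break → 3 h 41 min
Fri: 05:40–10:45 = 5 h 5 min; less 30 min break → 4 h 35 min
Sat: 10:43–16:39 = 5 h 56 min; less 30 min break → 5 h 26 min
Sun: 09:33–20:40 = 11 h 7 min; less 30 min break → 10 h 37 min
Total: 5 h 48 min + 4 h 32 min + 11 h 6 min + 3 h 41 min + 4 h 35 min + 5 h 26 min + 10 h 37 min = 45 h 45 min.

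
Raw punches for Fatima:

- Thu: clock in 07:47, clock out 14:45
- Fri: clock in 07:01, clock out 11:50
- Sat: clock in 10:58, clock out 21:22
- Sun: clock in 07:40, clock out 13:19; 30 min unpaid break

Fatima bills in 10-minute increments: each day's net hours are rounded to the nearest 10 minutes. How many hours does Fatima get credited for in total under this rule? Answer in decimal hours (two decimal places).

27.33 hours

Thu: 07:47–14:45 = 6 h 58 min → rounds to 7 h 0 min
Fri: 07:01–11:50 = 4 h 49 min → rounds to 4 h 50 min
Sat: 10:58–21:22 = 10 h 24 min → rounds to 10 h 20 min
Sun: 07:40–13:19 = 5 h 39 min − 30 min = 5 h 9 min → rounds to 5 h 10 min
Total credited: 27 h 20 min.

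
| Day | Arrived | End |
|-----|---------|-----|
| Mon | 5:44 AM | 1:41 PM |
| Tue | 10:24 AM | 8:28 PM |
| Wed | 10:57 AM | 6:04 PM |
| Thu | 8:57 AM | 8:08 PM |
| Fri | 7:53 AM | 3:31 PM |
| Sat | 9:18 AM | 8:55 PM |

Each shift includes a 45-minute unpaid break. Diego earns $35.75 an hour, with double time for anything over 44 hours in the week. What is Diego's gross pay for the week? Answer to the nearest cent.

Mon: 5:44 AM–1:41 PM = 7 h 57 min; less 45 min break → 7 h 12 min
Tue: 10:24 AM–8:28 PM = 10 h 4 min; less 45 min break → 9 h 19 min
Wed: 10:57 AM–6:04 PM = 7 h 7 min; less 45 min break → 6 h 22 min
Thu: 8:57 AM–8:08 PM = 11 h 11 min; less 45 min break → 10 h 26 min
Fri: 7:53 AM–3:31 PM = 7 h 38 min; less 45 min break → 6 h 53 min
Sat: 9:18 AM–8:55 PM = 11 h 37 min; less 45 min break → 10 h 52 min
Total worked: 51 h 4 min = 3064 min.
Regular 44 h 0 min = 2640 min at $35.75/h; overtime 7 h 4 min = 424 min at $71.50/h.
Pay = (2640 × $35.75 + 424 × $71.50) ÷ 60 = $2078.27.

$2078.27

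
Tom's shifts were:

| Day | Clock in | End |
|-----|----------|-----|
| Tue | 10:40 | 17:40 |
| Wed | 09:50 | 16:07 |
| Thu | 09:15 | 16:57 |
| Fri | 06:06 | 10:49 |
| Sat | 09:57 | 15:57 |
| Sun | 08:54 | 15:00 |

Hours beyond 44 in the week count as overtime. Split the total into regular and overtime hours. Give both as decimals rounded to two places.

Regular 37.80 hours, overtime 0.00 hours

Tue: 10:40–17:40 = 7 h 0 min
Wed: 09:50–16:07 = 6 h 17 min
Thu: 09:15–16:57 = 7 h 42 min
Fri: 06:06–10:49 = 4 h 43 min
Sat: 09:57–15:57 = 6 h 0 min
Sun: 08:54–15:00 = 6 h 6 min
Total worked: 37 h 48 min = 37.80 h.
Threshold 44 h → overtime 0 h 0 min, regular 37 h 48 min.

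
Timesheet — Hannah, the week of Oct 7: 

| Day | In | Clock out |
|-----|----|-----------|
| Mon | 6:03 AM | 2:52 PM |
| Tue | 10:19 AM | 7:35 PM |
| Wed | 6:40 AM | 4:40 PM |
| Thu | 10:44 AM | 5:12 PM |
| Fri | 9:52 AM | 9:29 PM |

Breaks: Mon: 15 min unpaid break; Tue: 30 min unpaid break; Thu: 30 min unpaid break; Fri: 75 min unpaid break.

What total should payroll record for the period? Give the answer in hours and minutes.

Mon: 6:03 AM–2:52 PM = 8 h 49 min; less 15 min break → 8 h 34 min
Tue: 10:19 AM–7:35 PM = 9 h 16 min; less 30 min break → 8 h 46 min
Wed: 6:40 AM–4:40 PM = 10 h 0 min
Thu: 10:44 AM–5:12 PM = 6 h 28 min; less 30 min break → 5 h 58 min
Fri: 9:52 AM–9:29 PM = 11 h 37 min; less 75 min break → 10 h 22 min
Total: 8 h 34 min + 8 h 46 min + 10 h 0 min + 5 h 58 min + 10 h 22 min = 43 h 40 min.

43 h 40 min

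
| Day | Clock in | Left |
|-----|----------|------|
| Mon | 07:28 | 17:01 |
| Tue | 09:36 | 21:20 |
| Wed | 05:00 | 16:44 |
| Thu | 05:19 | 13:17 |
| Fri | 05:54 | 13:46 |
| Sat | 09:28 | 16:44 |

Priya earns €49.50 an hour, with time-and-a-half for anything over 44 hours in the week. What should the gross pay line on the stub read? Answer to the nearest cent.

€3077.66

Mon: 07:28–17:01 = 9 h 33 min
Tue: 09:36–21:20 = 11 h 44 min
Wed: 05:00–16:44 = 11 h 44 min
Thu: 05:19–13:17 = 7 h 58 min
Fri: 05:54–13:46 = 7 h 52 min
Sat: 09:28–16:44 = 7 h 16 min
Total worked: 56 h 7 min = 3367 min.
Regular 44 h 0 min = 2640 min at €49.50/h; overtime 12 h 7 min = 727 min at €74.25/h.
Pay = (2640 × €49.50 + 727 × €74.25) ÷ 60 = €3077.66.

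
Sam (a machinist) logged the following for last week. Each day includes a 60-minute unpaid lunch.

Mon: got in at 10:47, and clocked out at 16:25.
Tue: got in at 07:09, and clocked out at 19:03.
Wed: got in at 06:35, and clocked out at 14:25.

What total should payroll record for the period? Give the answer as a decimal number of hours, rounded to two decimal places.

Mon: 10:47–16:25 = 5 h 38 min; less 60 min break → 4 h 38 min
Tue: 07:09–19:03 = 11 h 54 min; less 60 min break → 10 h 54 min
Wed: 06:35–14:25 = 7 h 50 min; less 60 min break → 6 h 50 min
Total: 4 h 38 min + 10 h 54 min + 6 h 50 min = 22 h 22 min.

22.37 hours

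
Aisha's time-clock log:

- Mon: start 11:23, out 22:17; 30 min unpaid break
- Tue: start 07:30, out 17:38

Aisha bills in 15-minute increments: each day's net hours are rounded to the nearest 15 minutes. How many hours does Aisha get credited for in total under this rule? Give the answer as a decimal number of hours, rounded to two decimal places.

Mon: 11:23–22:17 = 10 h 54 min − 30 min = 10 h 24 min → rounds to 10 h 30 min
Tue: 07:30–17:38 = 10 h 8 min → rounds to 10 h 15 min
Total credited: 20 h 45 min.

20.75 hours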